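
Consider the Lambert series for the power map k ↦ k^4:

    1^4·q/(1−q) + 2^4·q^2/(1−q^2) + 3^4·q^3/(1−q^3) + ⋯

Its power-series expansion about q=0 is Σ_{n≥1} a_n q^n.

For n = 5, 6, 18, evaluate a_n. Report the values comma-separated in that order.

[q^5] f(5)=625,f(1)=1 ⇒ 626
q^6  k|6↦f(k): 1:1 2:16 3:81 6:1296  a_6=1394
q^18  k|18↦f(k): 18:104976 9:6561 6:1296 3:81 2:16 1:1  a_18=112931

626, 1394, 112931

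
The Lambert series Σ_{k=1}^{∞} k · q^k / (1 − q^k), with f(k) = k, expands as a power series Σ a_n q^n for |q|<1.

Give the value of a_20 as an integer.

d|20:{20,10,5,4,2,1}  Σf=20+10+5+4+2+1=42

a_20 = 42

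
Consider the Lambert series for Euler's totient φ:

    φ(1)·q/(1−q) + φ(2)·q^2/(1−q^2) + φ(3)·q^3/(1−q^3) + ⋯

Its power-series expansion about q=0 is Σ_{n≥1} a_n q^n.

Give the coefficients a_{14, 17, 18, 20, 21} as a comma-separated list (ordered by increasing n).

q^14  k|14↦φ(k): 1:1 2:1 7:6 14:6  a_14=14
q^17  k|17↦φ(k): 17:16 1:1  a_17=17
[q^18] φ(18)=6,φ(9)=6,φ(6)=2,φ(3)=2,φ(2)=1,φ(1)=1 ⇒ 18
d|20:{1,2,4,5,10,20}  Σφ=1+1+2+4+4+8=20
d|21:{21,7,3,1}  Σφ=12+6+2+1=21

14, 17, 18, 20, 21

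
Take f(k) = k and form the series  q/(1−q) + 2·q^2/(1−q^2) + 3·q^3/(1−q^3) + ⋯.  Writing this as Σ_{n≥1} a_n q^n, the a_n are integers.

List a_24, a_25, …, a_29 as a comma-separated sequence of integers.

n=24: 1·24 2·12 3·8 4·6 6·4 8·3 12·2 24·1  f→[1+2+3+4+6+8+12+24]=60
n=25: 1·25 5·5 25·1  f→[1+5+25]=31
d|26:{26,13,2,1}  Σf=26+13+2+1=42
n=27: 1·27 3·9 9·3 27·1  f→[1+3+9+27]=40
q^28  k|28↦f(k): 28:28 14:14 7:7 4:4 2:2 1:1  a_28=56
q^29  k|29↦f(k): 1:1 29:29  a_29=30

60, 31, 42, 40, 56, 30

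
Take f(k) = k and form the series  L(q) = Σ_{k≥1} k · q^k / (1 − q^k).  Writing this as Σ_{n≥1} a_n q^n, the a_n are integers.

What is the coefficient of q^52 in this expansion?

[q^52] f(1)=1,f(2)=2,f(4)=4,f(13)=13,f(26)=26,f(52)=52 ⇒ 98

a_52 = 98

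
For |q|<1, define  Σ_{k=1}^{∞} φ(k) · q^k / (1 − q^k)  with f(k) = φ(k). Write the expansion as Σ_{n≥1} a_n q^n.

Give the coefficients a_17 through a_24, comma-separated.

q^17  k|17↦φ(k): 17:16 1:1  a_17=17
q^18  k|18↦φ(k): 18:6 9:6 6:2 3:2 2:1 1:1  a_18=18
q^19  k|19↦φ(k): 19:18 1:1  a_19=19
[q^20] φ(1)=1,φ(2)=1,φ(4)=2,φ(5)=4,φ(10)=4,φ(20)=8 ⇒ 20
q^21  k|21↦φ(k): 1:1 3:2 7:6 21:12  a_21=21
n=22: 22·1 11·2 2·11 1·22  φ→[10+10+1+1]=22
d|23:{1,23}  Σφ=1+22=23
d|24:{1,2,3,4,6,8,12,24}  Σφ=1+1+2+2+2+4+4+8=24

17, 18, 19, 20, 21, 22, 23, 24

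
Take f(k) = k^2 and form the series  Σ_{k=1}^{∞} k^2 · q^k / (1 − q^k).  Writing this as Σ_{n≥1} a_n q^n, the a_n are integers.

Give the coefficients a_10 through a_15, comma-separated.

q^10  k|10↦f(k): 1:1 2:4 5:25 10:100  a_10=130
n=11: 11·1 1·11  f→[121+1]=122
[q^12] f(1)=1,f(2)=4,f(3)=9,f(4)=16,f(6)=36,f(12)=144 ⇒ 210
[q^13] f(1)=1,f(13)=169 ⇒ 170
q^14  k|14↦f(k): 1:1 2:4 7:49 14:196  a_14=250
d|15:{15,5,3,1}  Σf=225+25+9+1=260

130, 122, 210, 170, 250, 260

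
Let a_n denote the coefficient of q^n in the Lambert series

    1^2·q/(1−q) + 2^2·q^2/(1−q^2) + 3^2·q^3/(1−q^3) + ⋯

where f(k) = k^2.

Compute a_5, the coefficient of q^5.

n=5: 1·5 5·1  f→[1+25]=26

a_5 = 26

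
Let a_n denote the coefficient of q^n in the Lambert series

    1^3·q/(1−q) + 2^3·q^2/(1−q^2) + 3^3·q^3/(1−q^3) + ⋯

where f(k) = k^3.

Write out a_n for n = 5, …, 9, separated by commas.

q^5  k|5↦f(k): 5:125 1:1  a_5=126
q^6  k|6↦f(k): 6:216 3:27 2:8 1:1  a_6=252
q^7  k|7↦f(k): 7:343 1:1  a_7=344
d|8:{1,2,4,8}  Σf=1+8+64+512=585
n=9: 9·1 3·3 1·9  f→[729+27+1]=757

126, 252, 344, 585, 757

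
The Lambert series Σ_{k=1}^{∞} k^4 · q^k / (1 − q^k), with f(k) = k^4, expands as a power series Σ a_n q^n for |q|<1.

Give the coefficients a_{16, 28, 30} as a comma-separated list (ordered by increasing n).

69905, 655746, 872644

q^16  k|16↦f(k): 16:65536 8:4096 4:256 2:16 1:1  a_16=69905
d|28:{1,2,4,7,14,28}  Σf=1+16+256+2401+38416+614656=655746
d|30:{30,15,10,6,5,3,2,1}  Σf=810000+50625+10000+1296+625+81+16+1=872644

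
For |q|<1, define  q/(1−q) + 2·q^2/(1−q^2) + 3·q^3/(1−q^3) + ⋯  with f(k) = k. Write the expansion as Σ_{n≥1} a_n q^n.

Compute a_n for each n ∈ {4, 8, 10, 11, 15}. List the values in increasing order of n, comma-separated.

7, 15, 18, 12, 24

n=4: 1·4 2·2 4·1  f→[1+2+4]=7
n=8: 8·1 4·2 2·4 1·8  f→[8+4+2+1]=15
n=10: 10·1 5·2 2·5 1·10  f→[10+5+2+1]=18
n=11: 11·1 1·11  f→[11+1]=12
q^15  k|15↦f(k): 1:1 3:3 5:5 15:15  a_15=24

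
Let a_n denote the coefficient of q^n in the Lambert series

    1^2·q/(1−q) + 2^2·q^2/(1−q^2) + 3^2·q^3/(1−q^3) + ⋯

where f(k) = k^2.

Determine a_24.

a_24 = 850

d|24:{24,12,8,6,4,3,2,1}  Σf=576+144+64+36+16+9+4+1=850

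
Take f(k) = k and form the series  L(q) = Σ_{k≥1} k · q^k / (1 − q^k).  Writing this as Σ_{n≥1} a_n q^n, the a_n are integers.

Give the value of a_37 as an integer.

d|37:{1,37}  Σf=1+37=38

a_37 = 38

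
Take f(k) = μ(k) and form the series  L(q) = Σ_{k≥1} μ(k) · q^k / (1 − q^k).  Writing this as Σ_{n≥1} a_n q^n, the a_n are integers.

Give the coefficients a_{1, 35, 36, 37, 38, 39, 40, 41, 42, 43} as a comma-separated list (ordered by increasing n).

1, 0, 0, 0, 0, 0, 0, 0, 0, 0

d|1:{1}  Σμ=1=1
q^35  k|35↦μ(k): 35:1 7:-1 5:-1 1:1  a_35=0
[q^36] μ(1)=1,μ(2)=-1,μ(3)=-1,μ(4)=0,μ(6)=1,μ(9)=0,μ(12)=0,μ(18)=0,μ(36)=0 ⇒ 0
d|37:{37,1}  Σμ=(-1)+1=0
[q^38] μ(38)=1,μ(19)=-1,μ(2)=-1,μ(1)=1 ⇒ 0
[q^39] μ(39)=1,μ(13)=-1,μ(3)=-1,μ(1)=1 ⇒ 0
[q^40] μ(1)=1,μ(2)=-1,μ(4)=0,μ(5)=-1,μ(8)=0,μ(10)=1,μ(20)=0,μ(40)=0 ⇒ 0
[q^41] μ(1)=1,μ(41)=-1 ⇒ 0
d|42:{1,2,3,6,7,14,21,42}  Σμ=1+(-1)+(-1)+1+(-1)+1+1+(-1)=0
n=43: 43·1 1·43  μ→[(-1)+1]=0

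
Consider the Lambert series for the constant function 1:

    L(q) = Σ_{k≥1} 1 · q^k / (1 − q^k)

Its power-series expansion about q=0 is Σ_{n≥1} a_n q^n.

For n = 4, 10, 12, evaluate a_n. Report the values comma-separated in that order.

3, 4, 6

n=4: 1·4 2·2 4·1  f→[1+1+1]=3
n=10: 10·1 5·2 2·5 1·10  f→[1+1+1+1]=4
[q^12] f(12)=1,f(6)=1,f(4)=1,f(3)=1,f(2)=1,f(1)=1 ⇒ 6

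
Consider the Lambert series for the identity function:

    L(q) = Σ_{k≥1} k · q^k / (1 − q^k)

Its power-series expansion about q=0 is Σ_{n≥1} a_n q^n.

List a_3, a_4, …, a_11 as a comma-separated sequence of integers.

4, 7, 6, 12, 8, 15, 13, 18, 12

d|3:{1,3}  Σf=1+3=4
[q^4] f(4)=4,f(2)=2,f(1)=1 ⇒ 7
q^5  k|5↦f(k): 1:1 5:5  a_5=6
n=6: 1·6 2·3 3·2 6·1  f→[1+2+3+6]=12
d|7:{1,7}  Σf=1+7=8
q^8  k|8↦f(k): 8:8 4:4 2:2 1:1  a_8=15
q^9  k|9↦f(k): 9:9 3:3 1:1  a_9=13
q^10  k|10↦f(k): 10:10 5:5 2:2 1:1  a_10=18
[q^11] f(1)=1,f(11)=11 ⇒ 12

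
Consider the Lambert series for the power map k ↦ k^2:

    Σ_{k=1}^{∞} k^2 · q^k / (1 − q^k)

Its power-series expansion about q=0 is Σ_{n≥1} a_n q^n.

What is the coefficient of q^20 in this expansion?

a_20 = 546

[q^20] f(1)=1,f(2)=4,f(4)=16,f(5)=25,f(10)=100,f(20)=400 ⇒ 546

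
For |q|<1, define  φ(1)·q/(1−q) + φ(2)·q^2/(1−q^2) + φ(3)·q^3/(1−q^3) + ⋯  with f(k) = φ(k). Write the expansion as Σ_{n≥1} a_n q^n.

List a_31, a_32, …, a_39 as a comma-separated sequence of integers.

[q^31] φ(1)=1,φ(31)=30 ⇒ 31
d|32:{1,2,4,8,16,32}  Σφ=1+1+2+4+8+16=32
d|33:{1,3,11,33}  Σφ=1+2+10+20=33
q^34  k|34↦φ(k): 34:16 17:16 2:1 1:1  a_34=34
n=35: 1·35 5·7 7·5 35·1  φ→[1+4+6+24]=35
d|36:{36,18,12,9,6,4,3,2,1}  Σφ=12+6+4+6+2+2+2+1+1=36
n=37: 1·37 37·1  φ→[1+36]=37
q^38  k|38↦φ(k): 1:1 2:1 19:18 38:18  a_38=38
n=39: 1·39 3·13 13·3 39·1  φ→[1+2+12+24]=39

31, 32, 33, 34, 35, 36, 37, 38, 39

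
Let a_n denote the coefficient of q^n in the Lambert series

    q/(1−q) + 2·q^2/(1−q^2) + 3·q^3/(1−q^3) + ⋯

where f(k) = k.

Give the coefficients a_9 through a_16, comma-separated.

q^9  k|9↦f(k): 9:9 3:3 1:1  a_9=13
n=10: 10·1 5·2 2·5 1·10  f→[10+5+2+1]=18
[q^11] f(11)=11,f(1)=1 ⇒ 12
q^12  k|12↦f(k): 12:12 6:6 4:4 3:3 2:2 1:1  a_12=28
n=13: 1·13 13·1  f→[1+13]=14
[q^14] f(1)=1,f(2)=2,f(7)=7,f(14)=14 ⇒ 24
[q^15] f(15)=15,f(5)=5,f(3)=3,f(1)=1 ⇒ 24
q^16  k|16↦f(k): 1:1 2:2 4:4 8:8 16:16  a_16=31

13, 18, 12, 28, 14, 24, 24, 31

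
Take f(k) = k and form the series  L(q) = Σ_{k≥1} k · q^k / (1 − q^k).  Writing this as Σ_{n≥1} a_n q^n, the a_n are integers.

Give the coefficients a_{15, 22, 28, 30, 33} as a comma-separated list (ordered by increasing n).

d|15:{1,3,5,15}  Σf=1+3+5+15=24
q^22  k|22↦f(k): 22:22 11:11 2:2 1:1  a_22=36
q^28  k|28↦f(k): 28:28 14:14 7:7 4:4 2:2 1:1  a_28=56
d|30:{1,2,3,5,6,10,15,30}  Σf=1+2+3+5+6+10+15+30=72
d|33:{33,11,3,1}  Σf=33+11+3+1=48

24, 36, 56, 72, 48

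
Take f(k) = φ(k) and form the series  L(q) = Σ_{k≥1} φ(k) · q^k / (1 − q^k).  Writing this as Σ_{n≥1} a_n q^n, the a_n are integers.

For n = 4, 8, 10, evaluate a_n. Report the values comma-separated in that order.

q^4  k|4↦φ(k): 1:1 2:1 4:2  a_4=4
[q^8] φ(1)=1,φ(2)=1,φ(4)=2,φ(8)=4 ⇒ 8
[q^10] φ(1)=1,φ(2)=1,φ(5)=4,φ(10)=4 ⇒ 10

4, 8, 10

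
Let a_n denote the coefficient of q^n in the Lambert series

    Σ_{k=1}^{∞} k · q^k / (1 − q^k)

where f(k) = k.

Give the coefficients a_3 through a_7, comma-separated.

4, 7, 6, 12, 8

n=3: 1·3 3·1  f→[1+3]=4
q^4  k|4↦f(k): 4:4 2:2 1:1  a_4=7
d|5:{5,1}  Σf=5+1=6
q^6  k|6↦f(k): 6:6 3:3 2:2 1:1  a_6=12
n=7: 1·7 7·1  f→[1+7]=8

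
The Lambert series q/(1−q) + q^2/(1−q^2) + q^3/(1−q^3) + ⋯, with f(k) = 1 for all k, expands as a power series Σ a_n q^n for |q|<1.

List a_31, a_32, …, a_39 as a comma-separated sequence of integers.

d|31:{1,31}  Σf=1+1=2
n=32: 32·1 16·2 8·4 4·8 2·16 1·32  f→[1+1+1+1+1+1]=6
n=33: 1·33 3·11 11·3 33·1  f→[1+1+1+1]=4
q^34  k|34↦f(k): 1:1 2:1 17:1 34:1  a_34=4
[q^35] f(1)=1,f(5)=1,f(7)=1,f(35)=1 ⇒ 4
q^36  k|36↦f(k): 36:1 18:1 12:1 9:1 6:1 4:1 3:1 2:1 1:1  a_36=9
q^37  k|37↦f(k): 37:1 1:1  a_37=2
[q^38] f(1)=1,f(2)=1,f(19)=1,f(38)=1 ⇒ 4
[q^39] f(1)=1,f(3)=1,f(13)=1,f(39)=1 ⇒ 4

2, 6, 4, 4, 4, 9, 2, 4, 4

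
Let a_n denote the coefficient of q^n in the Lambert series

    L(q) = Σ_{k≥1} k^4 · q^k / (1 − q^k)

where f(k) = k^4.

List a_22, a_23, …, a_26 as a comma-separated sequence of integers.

n=22: 22·1 11·2 2·11 1·22  f→[234256+14641+16+1]=248914
q^23  k|23↦f(k): 23:279841 1:1  a_23=279842
q^24  k|24↦f(k): 24:331776 12:20736 8:4096 6:1296 4:256 3:81 2:16 1:1  a_24=358258
d|25:{1,5,25}  Σf=1+625+390625=391251
n=26: 1·26 2·13 13·2 26·1  f→[1+16+28561+456976]=485554

248914, 279842, 358258, 391251, 485554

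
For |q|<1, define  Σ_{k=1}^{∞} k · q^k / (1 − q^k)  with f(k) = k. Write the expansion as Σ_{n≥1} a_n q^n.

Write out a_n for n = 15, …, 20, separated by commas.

[q^15] f(15)=15,f(5)=5,f(3)=3,f(1)=1 ⇒ 24
[q^16] f(1)=1,f(2)=2,f(4)=4,f(8)=8,f(16)=16 ⇒ 31
[q^17] f(1)=1,f(17)=17 ⇒ 18
q^18  k|18↦f(k): 1:1 2:2 3:3 6:6 9:9 18:18  a_18=39
d|19:{1,19}  Σf=1+19=20
[q^20] f(20)=20,f(10)=10,f(5)=5,f(4)=4,f(2)=2,f(1)=1 ⇒ 42

24, 31, 18, 39, 20, 42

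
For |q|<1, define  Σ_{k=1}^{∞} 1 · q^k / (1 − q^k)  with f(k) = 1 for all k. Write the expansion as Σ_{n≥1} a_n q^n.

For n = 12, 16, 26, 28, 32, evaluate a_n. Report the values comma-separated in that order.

6, 5, 4, 6, 6

n=12: 1·12 2·6 3·4 4·3 6·2 12·1  f→[1+1+1+1+1+1]=6
n=16: 1·16 2·8 4·4 8·2 16·1  f→[1+1+1+1+1]=5
n=26: 1·26 2·13 13·2 26·1  f→[1+1+1+1]=4
[q^28] f(28)=1,f(14)=1,f(7)=1,f(4)=1,f(2)=1,f(1)=1 ⇒ 6
d|32:{1,2,4,8,16,32}  Σf=1+1+1+1+1+1=6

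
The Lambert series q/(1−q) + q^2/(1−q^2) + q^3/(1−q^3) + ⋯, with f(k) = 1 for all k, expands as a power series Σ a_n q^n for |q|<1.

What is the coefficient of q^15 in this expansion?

d|15:{1,3,5,15}  Σf=1+1+1+1=4

a_15 = 4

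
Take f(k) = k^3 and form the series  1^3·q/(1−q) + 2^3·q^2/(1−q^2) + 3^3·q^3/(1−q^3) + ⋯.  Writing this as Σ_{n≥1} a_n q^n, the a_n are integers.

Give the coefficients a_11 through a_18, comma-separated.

q^11  k|11↦f(k): 11:1331 1:1  a_11=1332
[q^12] f(12)=1728,f(6)=216,f(4)=64,f(3)=27,f(2)=8,f(1)=1 ⇒ 2044
[q^13] f(1)=1,f(13)=2197 ⇒ 2198
n=14: 1·14 2·7 7·2 14·1  f→[1+8+343+2744]=3096
q^15  k|15↦f(k): 15:3375 5:125 3:27 1:1  a_15=3528
[q^16] f(16)=4096,f(8)=512,f(4)=64,f(2)=8,f(1)=1 ⇒ 4681
q^17  k|17↦f(k): 17:4913 1:1  a_17=4914
q^18  k|18↦f(k): 18:5832 9:729 6:216 3:27 2:8 1:1  a_18=6813

1332, 2044, 2198, 3096, 3528, 4681, 4914, 6813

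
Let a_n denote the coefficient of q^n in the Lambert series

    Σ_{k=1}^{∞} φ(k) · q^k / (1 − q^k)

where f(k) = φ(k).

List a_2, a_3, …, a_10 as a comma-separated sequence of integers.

[q^2] φ(1)=1,φ(2)=1 ⇒ 2
d|3:{1,3}  Σφ=1+2=3
q^4  k|4↦φ(k): 1:1 2:1 4:2  a_4=4
q^5  k|5↦φ(k): 5:4 1:1  a_5=5
n=6: 6·1 3·2 2·3 1·6  φ→[2+2+1+1]=6
d|7:{1,7}  Σφ=1+6=7
d|8:{1,2,4,8}  Σφ=1+1+2+4=8
[q^9] φ(1)=1,φ(3)=2,φ(9)=6 ⇒ 9
q^10  k|10↦φ(k): 10:4 5:4 2:1 1:1  a_10=10

2, 3, 4, 5, 6, 7, 8, 9, 10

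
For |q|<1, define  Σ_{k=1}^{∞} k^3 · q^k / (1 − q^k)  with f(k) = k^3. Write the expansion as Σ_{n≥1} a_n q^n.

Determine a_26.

a_26 = 19782

q^26  k|26↦f(k): 1:1 2:8 13:2197 26:17576  a_26=19782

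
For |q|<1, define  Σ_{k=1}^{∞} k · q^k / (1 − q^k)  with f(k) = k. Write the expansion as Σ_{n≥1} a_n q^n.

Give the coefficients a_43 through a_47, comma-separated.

d|43:{43,1}  Σf=43+1=44
[q^44] f(1)=1,f(2)=2,f(4)=4,f(11)=11,f(22)=22,f(44)=44 ⇒ 84
d|45:{1,3,5,9,15,45}  Σf=1+3+5+9+15+45=78
q^46  k|46↦f(k): 46:46 23:23 2:2 1:1  a_46=72
[q^47] f(47)=47,f(1)=1 ⇒ 48

44, 84, 78, 72, 48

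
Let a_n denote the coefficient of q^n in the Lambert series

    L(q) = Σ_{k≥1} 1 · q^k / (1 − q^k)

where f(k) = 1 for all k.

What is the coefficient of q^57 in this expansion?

a_57 = 4

[q^57] f(57)=1,f(19)=1,f(3)=1,f(1)=1 ⇒ 4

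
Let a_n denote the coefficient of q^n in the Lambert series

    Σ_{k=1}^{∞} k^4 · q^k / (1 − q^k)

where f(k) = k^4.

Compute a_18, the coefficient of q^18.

a_18 = 112931

q^18  k|18↦f(k): 1:1 2:16 3:81 6:1296 9:6561 18:104976  a_18=112931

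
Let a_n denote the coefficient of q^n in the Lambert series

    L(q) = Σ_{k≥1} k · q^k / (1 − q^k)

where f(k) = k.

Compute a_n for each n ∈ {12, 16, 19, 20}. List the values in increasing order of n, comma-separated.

[q^12] f(1)=1,f(2)=2,f(3)=3,f(4)=4,f(6)=6,f(12)=12 ⇒ 28
n=16: 1·16 2·8 4·4 8·2 16·1  f→[1+2+4+8+16]=31
q^19  k|19↦f(k): 1:1 19:19  a_19=20
q^20  k|20↦f(k): 20:20 10:10 5:5 4:4 2:2 1:1  a_20=42

28, 31, 20, 42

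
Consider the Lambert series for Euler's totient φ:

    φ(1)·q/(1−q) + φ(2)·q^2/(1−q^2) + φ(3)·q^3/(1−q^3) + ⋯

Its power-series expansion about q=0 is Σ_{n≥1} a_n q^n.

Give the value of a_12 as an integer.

q^12  k|12↦φ(k): 12:4 6:2 4:2 3:2 2:1 1:1  a_12=12

a_12 = 12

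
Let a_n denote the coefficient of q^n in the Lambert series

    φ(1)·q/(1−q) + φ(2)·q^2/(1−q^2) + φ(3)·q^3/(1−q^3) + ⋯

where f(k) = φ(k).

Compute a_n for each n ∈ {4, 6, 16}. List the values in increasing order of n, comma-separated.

d|4:{1,2,4}  Σφ=1+1+2=4
[q^6] φ(1)=1,φ(2)=1,φ(3)=2,φ(6)=2 ⇒ 6
n=16: 1·16 2·8 4·4 8·2 16·1  φ→[1+1+2+4+8]=16

4, 6, 16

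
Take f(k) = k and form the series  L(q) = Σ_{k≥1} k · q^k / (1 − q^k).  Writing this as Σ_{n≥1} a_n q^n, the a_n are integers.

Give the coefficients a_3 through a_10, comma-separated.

d|3:{3,1}  Σf=3+1=4
q^4  k|4↦f(k): 1:1 2:2 4:4  a_4=7
q^5  k|5↦f(k): 5:5 1:1  a_5=6
d|6:{6,3,2,1}  Σf=6+3+2+1=12
q^7  k|7↦f(k): 7:7 1:1  a_7=8
n=8: 1·8 2·4 4·2 8·1  f→[1+2+4+8]=15
d|9:{9,3,1}  Σf=9+3+1=13
[q^10] f(10)=10,f(5)=5,f(2)=2,f(1)=1 ⇒ 18

4, 7, 6, 12, 8, 15, 13, 18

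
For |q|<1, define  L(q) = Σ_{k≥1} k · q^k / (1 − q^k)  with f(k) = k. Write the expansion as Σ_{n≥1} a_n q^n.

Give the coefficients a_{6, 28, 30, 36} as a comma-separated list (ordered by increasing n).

12, 56, 72, 91

n=6: 6·1 3·2 2·3 1·6  f→[6+3+2+1]=12
q^28  k|28↦f(k): 1:1 2:2 4:4 7:7 14:14 28:28  a_28=56
[q^30] f(1)=1,f(2)=2,f(3)=3,f(5)=5,f(6)=6,f(10)=10,f(15)=15,f(30)=30 ⇒ 72
n=36: 1·36 2·18 3·12 4·9 6·6 9·4 12·3 18·2 36·1  f→[1+2+3+4+6+9+12+18+36]=91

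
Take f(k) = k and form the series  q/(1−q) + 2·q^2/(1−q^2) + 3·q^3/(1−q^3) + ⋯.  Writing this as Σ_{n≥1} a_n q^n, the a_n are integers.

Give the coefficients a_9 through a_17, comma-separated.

[q^9] f(1)=1,f(3)=3,f(9)=9 ⇒ 13
d|10:{1,2,5,10}  Σf=1+2+5+10=18
n=11: 11·1 1·11  f→[11+1]=12
q^12  k|12↦f(k): 12:12 6:6 4:4 3:3 2:2 1:1  a_12=28
q^13  k|13↦f(k): 13:13 1:1  a_13=14
[q^14] f(14)=14,f(7)=7,f(2)=2,f(1)=1 ⇒ 24
q^15  k|15↦f(k): 1:1 3:3 5:5 15:15  a_15=24
n=16: 16·1 8·2 4·4 2·8 1·16  f→[16+8+4+2+1]=31
d|17:{1,17}  Σf=1+17=18

13, 18, 12, 28, 14, 24, 24, 31, 18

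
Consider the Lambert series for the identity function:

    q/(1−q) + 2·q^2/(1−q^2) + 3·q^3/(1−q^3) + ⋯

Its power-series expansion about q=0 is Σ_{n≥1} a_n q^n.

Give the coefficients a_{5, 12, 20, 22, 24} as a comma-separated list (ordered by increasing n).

6, 28, 42, 36, 60

d|5:{1,5}  Σf=1+5=6
n=12: 12·1 6·2 4·3 3·4 2·6 1·12  f→[12+6+4+3+2+1]=28
n=20: 1·20 2·10 4·5 5·4 10·2 20·1  f→[1+2+4+5+10+20]=42
[q^22] f(1)=1,f(2)=2,f(11)=11,f(22)=22 ⇒ 36
n=24: 24·1 12·2 8·3 6·4 4·6 3·8 2·12 1·24  f→[24+12+8+6+4+3+2+1]=60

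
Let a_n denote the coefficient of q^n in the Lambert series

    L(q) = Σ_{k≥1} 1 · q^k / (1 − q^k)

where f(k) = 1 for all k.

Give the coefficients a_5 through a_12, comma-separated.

d|5:{5,1}  Σf=1+1=2
[q^6] f(6)=1,f(3)=1,f(2)=1,f(1)=1 ⇒ 4
q^7  k|7↦f(k): 1:1 7:1  a_7=2
[q^8] f(1)=1,f(2)=1,f(4)=1,f(8)=1 ⇒ 4
d|9:{1,3,9}  Σf=1+1+1=3
[q^10] f(1)=1,f(2)=1,f(5)=1,f(10)=1 ⇒ 4
d|11:{11,1}  Σf=1+1=2
[q^12] f(1)=1,f(2)=1,f(3)=1,f(4)=1,f(6)=1,f(12)=1 ⇒ 6

2, 4, 2, 4, 3, 4, 2, 6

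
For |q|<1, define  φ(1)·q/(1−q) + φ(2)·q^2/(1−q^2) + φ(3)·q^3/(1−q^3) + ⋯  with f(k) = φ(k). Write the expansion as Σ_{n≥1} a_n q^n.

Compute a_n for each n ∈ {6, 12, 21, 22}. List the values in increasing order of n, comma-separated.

[q^6] φ(1)=1,φ(2)=1,φ(3)=2,φ(6)=2 ⇒ 6
q^12  k|12↦φ(k): 12:4 6:2 4:2 3:2 2:1 1:1  a_12=12
n=21: 1·21 3·7 7·3 21·1  φ→[1+2+6+12]=21
[q^22] φ(22)=10,φ(11)=10,φ(2)=1,φ(1)=1 ⇒ 22

6, 12, 21, 22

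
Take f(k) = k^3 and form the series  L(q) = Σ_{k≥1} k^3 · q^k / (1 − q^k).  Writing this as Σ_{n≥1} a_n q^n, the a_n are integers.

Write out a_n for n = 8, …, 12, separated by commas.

585, 757, 1134, 1332, 2044

[q^8] f(1)=1,f(2)=8,f(4)=64,f(8)=512 ⇒ 585
n=9: 9·1 3·3 1·9  f→[729+27+1]=757
d|10:{1,2,5,10}  Σf=1+8+125+1000=1134
q^11  k|11↦f(k): 1:1 11:1331  a_11=1332
d|12:{1,2,3,4,6,12}  Σf=1+8+27+64+216+1728=2044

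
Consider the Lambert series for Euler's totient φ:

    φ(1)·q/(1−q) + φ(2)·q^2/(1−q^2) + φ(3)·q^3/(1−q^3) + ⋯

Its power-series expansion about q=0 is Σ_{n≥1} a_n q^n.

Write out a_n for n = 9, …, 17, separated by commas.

n=9: 1·9 3·3 9·1  φ→[1+2+6]=9
q^10  k|10↦φ(k): 10:4 5:4 2:1 1:1  a_10=10
[q^11] φ(11)=10,φ(1)=1 ⇒ 11
d|12:{1,2,3,4,6,12}  Σφ=1+1+2+2+2+4=12
n=13: 1·13 13·1  φ→[1+12]=13
d|14:{1,2,7,14}  Σφ=1+1+6+6=14
d|15:{1,3,5,15}  Σφ=1+2+4+8=15
d|16:{1,2,4,8,16}  Σφ=1+1+2+4+8=16
[q^17] φ(1)=1,φ(17)=16 ⇒ 17

9, 10, 11, 12, 13, 14, 15, 16, 17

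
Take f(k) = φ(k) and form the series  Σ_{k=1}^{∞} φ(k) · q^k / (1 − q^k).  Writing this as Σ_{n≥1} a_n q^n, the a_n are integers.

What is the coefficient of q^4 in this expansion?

d|4:{4,2,1}  Σφ=2+1+1=4

a_4 = 4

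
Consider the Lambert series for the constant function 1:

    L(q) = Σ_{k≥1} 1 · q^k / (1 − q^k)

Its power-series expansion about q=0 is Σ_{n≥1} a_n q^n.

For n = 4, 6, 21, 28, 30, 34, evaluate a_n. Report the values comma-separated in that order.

3, 4, 4, 6, 8, 4

n=4: 1·4 2·2 4·1  f→[1+1+1]=3
[q^6] f(1)=1,f(2)=1,f(3)=1,f(6)=1 ⇒ 4
q^21  k|21↦f(k): 1:1 3:1 7:1 21:1  a_21=4
q^28  k|28↦f(k): 28:1 14:1 7:1 4:1 2:1 1:1  a_28=6
[q^30] f(1)=1,f(2)=1,f(3)=1,f(5)=1,f(6)=1,f(10)=1,f(15)=1,f(30)=1 ⇒ 8
n=34: 1·34 2·17 17·2 34·1  f→[1+1+1+1]=4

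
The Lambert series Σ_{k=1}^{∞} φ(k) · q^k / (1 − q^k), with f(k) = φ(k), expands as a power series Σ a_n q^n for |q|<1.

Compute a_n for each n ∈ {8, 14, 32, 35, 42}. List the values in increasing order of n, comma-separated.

n=8: 1·8 2·4 4·2 8·1  φ→[1+1+2+4]=8
d|14:{14,7,2,1}  Σφ=6+6+1+1=14
d|32:{32,16,8,4,2,1}  Σφ=16+8+4+2+1+1=32
q^35  k|35↦φ(k): 1:1 5:4 7:6 35:24  a_35=35
d|42:{42,21,14,7,6,3,2,1}  Σφ=12+12+6+6+2+2+1+1=42

8, 14, 32, 35, 42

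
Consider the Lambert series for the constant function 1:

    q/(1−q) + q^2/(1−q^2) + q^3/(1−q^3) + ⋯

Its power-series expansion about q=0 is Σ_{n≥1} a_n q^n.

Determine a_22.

a_22 = 4

[q^22] f(22)=1,f(11)=1,f(2)=1,f(1)=1 ⇒ 4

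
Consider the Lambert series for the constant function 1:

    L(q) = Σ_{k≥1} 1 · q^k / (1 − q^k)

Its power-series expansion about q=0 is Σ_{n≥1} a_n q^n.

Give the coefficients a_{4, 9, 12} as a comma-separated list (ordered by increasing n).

3, 3, 6

[q^4] f(4)=1,f(2)=1,f(1)=1 ⇒ 3
[q^9] f(1)=1,f(3)=1,f(9)=1 ⇒ 3
d|12:{1,2,3,4,6,12}  Σf=1+1+1+1+1+1=6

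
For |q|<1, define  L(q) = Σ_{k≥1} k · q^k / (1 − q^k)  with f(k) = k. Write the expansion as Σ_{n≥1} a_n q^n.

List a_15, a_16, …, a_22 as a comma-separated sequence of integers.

24, 31, 18, 39, 20, 42, 32, 36

n=15: 1·15 3·5 5·3 15·1  f→[1+3+5+15]=24
n=16: 1·16 2·8 4·4 8·2 16·1  f→[1+2+4+8+16]=31
d|17:{17,1}  Σf=17+1=18
n=18: 18·1 9·2 6·3 3·6 2·9 1·18  f→[18+9+6+3+2+1]=39
d|19:{1,19}  Σf=1+19=20
n=20: 20·1 10·2 5·4 4·5 2·10 1·20  f→[20+10+5+4+2+1]=42
n=21: 1·21 3·7 7·3 21·1  f→[1+3+7+21]=32
[q^22] f(22)=22,f(11)=11,f(2)=2,f(1)=1 ⇒ 36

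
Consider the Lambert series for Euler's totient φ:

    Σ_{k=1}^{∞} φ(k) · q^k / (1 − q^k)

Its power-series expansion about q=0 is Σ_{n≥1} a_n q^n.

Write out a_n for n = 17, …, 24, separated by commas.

q^17  k|17↦φ(k): 17:16 1:1  a_17=17
d|18:{18,9,6,3,2,1}  Σφ=6+6+2+2+1+1=18
d|19:{1,19}  Σφ=1+18=19
[q^20] φ(1)=1,φ(2)=1,φ(4)=2,φ(5)=4,φ(10)=4,φ(20)=8 ⇒ 20
[q^21] φ(1)=1,φ(3)=2,φ(7)=6,φ(21)=12 ⇒ 21
q^22  k|22↦φ(k): 22:10 11:10 2:1 1:1  a_22=22
q^23  k|23↦φ(k): 23:22 1:1  a_23=23
[q^24] φ(24)=8,φ(12)=4,φ(8)=4,φ(6)=2,φ(4)=2,φ(3)=2,φ(2)=1,φ(1)=1 ⇒ 24

17, 18, 19, 20, 21, 22, 23, 24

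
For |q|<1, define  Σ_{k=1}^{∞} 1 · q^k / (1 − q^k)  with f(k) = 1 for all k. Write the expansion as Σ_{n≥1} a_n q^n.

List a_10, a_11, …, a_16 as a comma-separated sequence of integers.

q^10  k|10↦f(k): 1:1 2:1 5:1 10:1  a_10=4
[q^11] f(1)=1,f(11)=1 ⇒ 2
n=12: 1·12 2·6 3·4 4·3 6·2 12·1  f→[1+1+1+1+1+1]=6
n=13: 13·1 1·13  f→[1+1]=2
q^14  k|14↦f(k): 14:1 7:1 2:1 1:1  a_14=4
n=15: 1·15 3·5 5·3 15·1  f→[1+1+1+1]=4
q^16  k|16↦f(k): 16:1 8:1 4:1 2:1 1:1  a_16=5

4, 2, 6, 2, 4, 4, 5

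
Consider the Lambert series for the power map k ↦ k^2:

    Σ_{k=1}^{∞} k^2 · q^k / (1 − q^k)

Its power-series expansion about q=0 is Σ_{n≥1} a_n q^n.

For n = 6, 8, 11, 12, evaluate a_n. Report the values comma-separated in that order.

50, 85, 122, 210

d|6:{1,2,3,6}  Σf=1+4+9+36=50
q^8  k|8↦f(k): 8:64 4:16 2:4 1:1  a_8=85
d|11:{11,1}  Σf=121+1=122
n=12: 12·1 6·2 4·3 3·4 2·6 1·12  f→[144+36+16+9+4+1]=210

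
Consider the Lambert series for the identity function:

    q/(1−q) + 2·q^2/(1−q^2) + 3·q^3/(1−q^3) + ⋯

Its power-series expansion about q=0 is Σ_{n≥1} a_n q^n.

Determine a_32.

a_32 = 63

d|32:{1,2,4,8,16,32}  Σf=1+2+4+8+16+32=63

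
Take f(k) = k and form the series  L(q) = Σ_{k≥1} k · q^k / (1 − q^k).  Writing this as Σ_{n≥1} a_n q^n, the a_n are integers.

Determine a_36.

a_36 = 91

n=36: 36·1 18·2 12·3 9·4 6·6 4·9 3·12 2·18 1·36  f→[36+18+12+9+6+4+3+2+1]=91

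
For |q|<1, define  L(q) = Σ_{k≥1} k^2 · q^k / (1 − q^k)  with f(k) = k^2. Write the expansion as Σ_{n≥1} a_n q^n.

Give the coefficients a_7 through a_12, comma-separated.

n=7: 1·7 7·1  f→[1+49]=50
d|8:{8,4,2,1}  Σf=64+16+4+1=85
n=9: 1·9 3·3 9·1  f→[1+9+81]=91
n=10: 10·1 5·2 2·5 1·10  f→[100+25+4+1]=130
d|11:{11,1}  Σf=121+1=122
[q^12] f(1)=1,f(2)=4,f(3)=9,f(4)=16,f(6)=36,f(12)=144 ⇒ 210

50, 85, 91, 130, 122, 210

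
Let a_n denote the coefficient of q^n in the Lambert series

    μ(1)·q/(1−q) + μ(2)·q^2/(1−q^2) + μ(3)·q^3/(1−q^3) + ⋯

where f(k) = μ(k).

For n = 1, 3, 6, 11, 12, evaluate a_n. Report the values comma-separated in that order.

1, 0, 0, 0, 0

q^1  k|1↦μ(k): 1:1  a_1=1
[q^3] μ(1)=1,μ(3)=-1 ⇒ 0
[q^6] μ(1)=1,μ(2)=-1,μ(3)=-1,μ(6)=1 ⇒ 0
d|11:{1,11}  Σμ=1+(-1)=0
q^12  k|12↦μ(k): 1:1 2:-1 3:-1 4:0 6:1 12:0  a_12=0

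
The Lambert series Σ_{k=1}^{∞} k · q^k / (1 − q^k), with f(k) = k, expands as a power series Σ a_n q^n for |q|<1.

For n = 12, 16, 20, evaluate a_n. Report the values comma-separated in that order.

28, 31, 42

[q^12] f(12)=12,f(6)=6,f(4)=4,f(3)=3,f(2)=2,f(1)=1 ⇒ 28
d|16:{16,8,4,2,1}  Σf=16+8+4+2+1=31
[q^20] f(20)=20,f(10)=10,f(5)=5,f(4)=4,f(2)=2,f(1)=1 ⇒ 42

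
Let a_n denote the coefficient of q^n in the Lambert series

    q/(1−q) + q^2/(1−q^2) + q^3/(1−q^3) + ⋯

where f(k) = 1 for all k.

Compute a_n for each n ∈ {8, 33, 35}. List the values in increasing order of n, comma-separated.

4, 4, 4

q^8  k|8↦f(k): 8:1 4:1 2:1 1:1  a_8=4
q^33  k|33↦f(k): 1:1 3:1 11:1 33:1  a_33=4
n=35: 35·1 7·5 5·7 1·35  f→[1+1+1+1]=4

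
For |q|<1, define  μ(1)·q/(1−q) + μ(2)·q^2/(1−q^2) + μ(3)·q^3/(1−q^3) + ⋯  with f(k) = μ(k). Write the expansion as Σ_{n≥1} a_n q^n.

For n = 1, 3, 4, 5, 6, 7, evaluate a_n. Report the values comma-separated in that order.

[q^1] μ(1)=1 ⇒ 1
[q^3] μ(1)=1,μ(3)=-1 ⇒ 0
[q^4] μ(1)=1,μ(2)=-1,μ(4)=0 ⇒ 0
q^5  k|5↦μ(k): 5:-1 1:1  a_5=0
n=6: 1·6 2·3 3·2 6·1  μ→[1+(-1)+(-1)+1]=0
d|7:{1,7}  Σμ=1+(-1)=0

1, 0, 0, 0, 0, 0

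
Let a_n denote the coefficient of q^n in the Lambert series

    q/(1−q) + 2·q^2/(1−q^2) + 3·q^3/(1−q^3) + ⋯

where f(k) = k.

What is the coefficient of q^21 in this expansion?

a_21 = 32

q^21  k|21↦f(k): 1:1 3:3 7:7 21:21  a_21=32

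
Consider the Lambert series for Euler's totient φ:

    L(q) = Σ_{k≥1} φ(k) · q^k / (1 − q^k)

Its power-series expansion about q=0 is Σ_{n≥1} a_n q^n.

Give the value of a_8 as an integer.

q^8  k|8↦φ(k): 1:1 2:1 4:2 8:4  a_8=8

a_8 = 8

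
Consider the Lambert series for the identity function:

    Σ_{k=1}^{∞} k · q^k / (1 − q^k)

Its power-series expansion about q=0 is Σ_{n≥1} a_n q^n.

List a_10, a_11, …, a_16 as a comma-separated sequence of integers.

18, 12, 28, 14, 24, 24, 31

q^10  k|10↦f(k): 10:10 5:5 2:2 1:1  a_10=18
q^11  k|11↦f(k): 11:11 1:1  a_11=12
d|12:{1,2,3,4,6,12}  Σf=1+2+3+4+6+12=28
d|13:{1,13}  Σf=1+13=14
n=14: 14·1 7·2 2·7 1·14  f→[14+7+2+1]=24
n=15: 1·15 3·5 5·3 15·1  f→[1+3+5+15]=24
q^16  k|16↦f(k): 1:1 2:2 4:4 8:8 16:16  a_16=31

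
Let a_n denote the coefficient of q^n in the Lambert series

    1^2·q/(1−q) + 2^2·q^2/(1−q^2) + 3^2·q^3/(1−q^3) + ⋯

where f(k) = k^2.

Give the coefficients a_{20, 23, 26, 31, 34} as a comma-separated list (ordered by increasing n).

546, 530, 850, 962, 1450

q^20  k|20↦f(k): 1:1 2:4 4:16 5:25 10:100 20:400  a_20=546
d|23:{1,23}  Σf=1+529=530
n=26: 1·26 2·13 13·2 26·1  f→[1+4+169+676]=850
d|31:{31,1}  Σf=961+1=962
n=34: 1·34 2·17 17·2 34·1  f→[1+4+289+1156]=1450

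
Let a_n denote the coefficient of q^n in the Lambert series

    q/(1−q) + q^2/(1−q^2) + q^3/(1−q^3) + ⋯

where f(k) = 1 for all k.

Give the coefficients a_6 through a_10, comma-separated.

[q^6] f(1)=1,f(2)=1,f(3)=1,f(6)=1 ⇒ 4
d|7:{7,1}  Σf=1+1=2
n=8: 8·1 4·2 2·4 1·8  f→[1+1+1+1]=4
n=9: 1·9 3·3 9·1  f→[1+1+1]=3
n=10: 10·1 5·2 2·5 1·10  f→[1+1+1+1]=4

4, 2, 4, 3, 4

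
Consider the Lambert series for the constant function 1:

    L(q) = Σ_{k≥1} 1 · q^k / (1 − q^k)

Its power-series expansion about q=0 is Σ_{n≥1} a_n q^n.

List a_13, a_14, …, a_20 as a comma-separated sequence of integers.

2, 4, 4, 5, 2, 6, 2, 6

q^13  k|13↦f(k): 1:1 13:1  a_13=2
d|14:{14,7,2,1}  Σf=1+1+1+1=4
d|15:{1,3,5,15}  Σf=1+1+1+1=4
[q^16] f(16)=1,f(8)=1,f(4)=1,f(2)=1,f(1)=1 ⇒ 5
q^17  k|17↦f(k): 17:1 1:1  a_17=2
q^18  k|18↦f(k): 18:1 9:1 6:1 3:1 2:1 1:1  a_18=6
n=19: 19·1 1·19  f→[1+1]=2
n=20: 20·1 10·2 5·4 4·5 2·10 1·20  f→[1+1+1+1+1+1]=6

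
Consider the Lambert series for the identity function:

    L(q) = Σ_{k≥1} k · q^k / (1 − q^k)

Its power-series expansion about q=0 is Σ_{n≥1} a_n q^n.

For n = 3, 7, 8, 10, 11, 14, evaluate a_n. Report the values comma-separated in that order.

[q^3] f(1)=1,f(3)=3 ⇒ 4
d|7:{7,1}  Σf=7+1=8
q^8  k|8↦f(k): 1:1 2:2 4:4 8:8  a_8=15
d|10:{10,5,2,1}  Σf=10+5+2+1=18
q^11  k|11↦f(k): 1:1 11:11  a_11=12
[q^14] f(1)=1,f(2)=2,f(7)=7,f(14)=14 ⇒ 24

4, 8, 15, 18, 12, 24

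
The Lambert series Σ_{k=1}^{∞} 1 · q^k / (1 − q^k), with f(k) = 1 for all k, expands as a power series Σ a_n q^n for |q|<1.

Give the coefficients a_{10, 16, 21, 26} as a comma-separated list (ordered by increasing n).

4, 5, 4, 4

[q^10] f(10)=1,f(5)=1,f(2)=1,f(1)=1 ⇒ 4
[q^16] f(16)=1,f(8)=1,f(4)=1,f(2)=1,f(1)=1 ⇒ 5
n=21: 1·21 3·7 7·3 21·1  f→[1+1+1+1]=4
q^26  k|26↦f(k): 1:1 2:1 13:1 26:1  a_26=4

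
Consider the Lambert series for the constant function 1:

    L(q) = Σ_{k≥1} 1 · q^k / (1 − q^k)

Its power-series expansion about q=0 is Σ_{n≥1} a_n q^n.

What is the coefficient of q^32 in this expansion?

n=32: 1·32 2·16 4·8 8·4 16·2 32·1  f→[1+1+1+1+1+1]=6

a_32 = 6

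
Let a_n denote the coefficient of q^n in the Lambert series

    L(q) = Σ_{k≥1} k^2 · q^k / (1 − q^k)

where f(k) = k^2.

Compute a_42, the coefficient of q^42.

a_42 = 2500

n=42: 42·1 21·2 14·3 7·6 6·7 3·14 2·21 1·42  f→[1764+441+196+49+36+9+4+1]=2500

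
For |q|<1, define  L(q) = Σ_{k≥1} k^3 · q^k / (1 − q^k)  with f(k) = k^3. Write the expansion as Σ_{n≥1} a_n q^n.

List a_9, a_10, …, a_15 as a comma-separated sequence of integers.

q^9  k|9↦f(k): 9:729 3:27 1:1  a_9=757
[q^10] f(10)=1000,f(5)=125,f(2)=8,f(1)=1 ⇒ 1134
q^11  k|11↦f(k): 11:1331 1:1  a_11=1332
[q^12] f(12)=1728,f(6)=216,f(4)=64,f(3)=27,f(2)=8,f(1)=1 ⇒ 2044
d|13:{13,1}  Σf=2197+1=2198
[q^14] f(14)=2744,f(7)=343,f(2)=8,f(1)=1 ⇒ 3096
[q^15] f(15)=3375,f(5)=125,f(3)=27,f(1)=1 ⇒ 3528

757, 1134, 1332, 2044, 2198, 3096, 3528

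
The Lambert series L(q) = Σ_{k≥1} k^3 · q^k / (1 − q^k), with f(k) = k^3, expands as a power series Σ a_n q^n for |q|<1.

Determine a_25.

a_25 = 15751

q^25  k|25↦f(k): 1:1 5:125 25:15625  a_25=15751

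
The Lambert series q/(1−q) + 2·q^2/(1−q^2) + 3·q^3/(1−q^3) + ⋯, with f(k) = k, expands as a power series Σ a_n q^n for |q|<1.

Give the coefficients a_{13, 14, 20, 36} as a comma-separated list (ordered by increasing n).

[q^13] f(13)=13,f(1)=1 ⇒ 14
d|14:{1,2,7,14}  Σf=1+2+7+14=24
q^20  k|20↦f(k): 20:20 10:10 5:5 4:4 2:2 1:1  a_20=42
n=36: 36·1 18·2 12·3 9·4 6·6 4·9 3·12 2·18 1·36  f→[36+18+12+9+6+4+3+2+1]=91

14, 24, 42, 91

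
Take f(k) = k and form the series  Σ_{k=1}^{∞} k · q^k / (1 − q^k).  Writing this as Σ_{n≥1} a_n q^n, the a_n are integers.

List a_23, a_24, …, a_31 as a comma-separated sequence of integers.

n=23: 23·1 1·23  f→[23+1]=24
n=24: 1·24 2·12 3·8 4·6 6·4 8·3 12·2 24·1  f→[1+2+3+4+6+8+12+24]=60
n=25: 25·1 5·5 1·25  f→[25+5+1]=31
q^26  k|26↦f(k): 26:26 13:13 2:2 1:1  a_26=42
d|27:{27,9,3,1}  Σf=27+9+3+1=40
q^28  k|28↦f(k): 28:28 14:14 7:7 4:4 2:2 1:1  a_28=56
d|29:{29,1}  Σf=29+1=30
d|30:{30,15,10,6,5,3,2,1}  Σf=30+15+10+6+5+3+2+1=72
q^31  k|31↦f(k): 31:31 1:1  a_31=32

24, 60, 31, 42, 40, 56, 30, 72, 32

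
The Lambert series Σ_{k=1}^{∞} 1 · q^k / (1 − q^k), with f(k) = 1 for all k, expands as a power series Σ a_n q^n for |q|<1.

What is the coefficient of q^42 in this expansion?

a_42 = 8

[q^42] f(42)=1,f(21)=1,f(14)=1,f(7)=1,f(6)=1,f(3)=1,f(2)=1,f(1)=1 ⇒ 8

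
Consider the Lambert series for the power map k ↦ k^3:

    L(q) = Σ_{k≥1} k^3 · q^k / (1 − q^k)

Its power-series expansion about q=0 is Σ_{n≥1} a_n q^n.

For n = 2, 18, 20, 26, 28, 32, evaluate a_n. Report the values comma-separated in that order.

n=2: 2·1 1·2  f→[8+1]=9
d|18:{1,2,3,6,9,18}  Σf=1+8+27+216+729+5832=6813
q^20  k|20↦f(k): 20:8000 10:1000 5:125 4:64 2:8 1:1  a_20=9198
[q^26] f(26)=17576,f(13)=2197,f(2)=8,f(1)=1 ⇒ 19782
[q^28] f(1)=1,f(2)=8,f(4)=64,f(7)=343,f(14)=2744,f(28)=21952 ⇒ 25112
n=32: 32·1 16·2 8·4 4·8 2·16 1·32  f→[32768+4096+512+64+8+1]=37449

9, 6813, 9198, 19782, 25112, 37449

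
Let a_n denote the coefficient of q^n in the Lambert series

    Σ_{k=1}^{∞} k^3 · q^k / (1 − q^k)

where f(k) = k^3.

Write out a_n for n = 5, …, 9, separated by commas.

126, 252, 344, 585, 757

q^5  k|5↦f(k): 1:1 5:125  a_5=126
q^6  k|6↦f(k): 6:216 3:27 2:8 1:1  a_6=252
q^7  k|7↦f(k): 1:1 7:343  a_7=344
[q^8] f(8)=512,f(4)=64,f(2)=8,f(1)=1 ⇒ 585
n=9: 9·1 3·3 1·9  f→[729+27+1]=757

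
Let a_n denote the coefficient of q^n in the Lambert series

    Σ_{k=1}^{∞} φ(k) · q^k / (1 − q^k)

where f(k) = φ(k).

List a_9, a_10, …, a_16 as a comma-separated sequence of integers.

q^9  k|9↦φ(k): 9:6 3:2 1:1  a_9=9
[q^10] φ(1)=1,φ(2)=1,φ(5)=4,φ(10)=4 ⇒ 10
d|11:{11,1}  Σφ=10+1=11
n=12: 1·12 2·6 3·4 4·3 6·2 12·1  φ→[1+1+2+2+2+4]=12
q^13  k|13↦φ(k): 1:1 13:12  a_13=13
n=14: 14·1 7·2 2·7 1·14  φ→[6+6+1+1]=14
q^15  k|15↦φ(k): 1:1 3:2 5:4 15:8  a_15=15
n=16: 16·1 8·2 4·4 2·8 1·16  φ→[8+4+2+1+1]=16

9, 10, 11, 12, 13, 14, 15, 16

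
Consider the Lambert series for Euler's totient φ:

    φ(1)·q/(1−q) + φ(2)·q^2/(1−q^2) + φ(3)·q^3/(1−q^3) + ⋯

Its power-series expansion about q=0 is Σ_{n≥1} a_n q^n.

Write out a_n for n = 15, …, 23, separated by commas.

q^15  k|15↦φ(k): 15:8 5:4 3:2 1:1  a_15=15
[q^16] φ(1)=1,φ(2)=1,φ(4)=2,φ(8)=4,φ(16)=8 ⇒ 16
q^17  k|17↦φ(k): 17:16 1:1  a_17=17
[q^18] φ(18)=6,φ(9)=6,φ(6)=2,φ(3)=2,φ(2)=1,φ(1)=1 ⇒ 18
q^19  k|19↦φ(k): 1:1 19:18  a_19=19
d|20:{20,10,5,4,2,1}  Σφ=8+4+4+2+1+1=20
q^21  k|21↦φ(k): 1:1 3:2 7:6 21:12  a_21=21
q^22  k|22↦φ(k): 1:1 2:1 11:10 22:10  a_22=22
d|23:{23,1}  Σφ=22+1=23

15, 16, 17, 18, 19, 20, 21, 22, 23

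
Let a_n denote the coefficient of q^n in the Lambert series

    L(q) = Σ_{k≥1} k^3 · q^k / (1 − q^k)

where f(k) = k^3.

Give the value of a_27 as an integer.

a_27 = 20440

n=27: 1·27 3·9 9·3 27·1  f→[1+27+729+19683]=20440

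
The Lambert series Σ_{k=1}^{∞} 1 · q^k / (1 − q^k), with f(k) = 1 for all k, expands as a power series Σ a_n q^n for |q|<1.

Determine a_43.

q^43  k|43↦f(k): 1:1 43:1  a_43=2

a_43 = 2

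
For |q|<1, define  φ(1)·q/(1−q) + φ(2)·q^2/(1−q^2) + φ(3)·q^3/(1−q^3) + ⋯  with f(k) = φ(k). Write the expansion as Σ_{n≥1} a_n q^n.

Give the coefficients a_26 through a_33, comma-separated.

d|26:{26,13,2,1}  Σφ=12+12+1+1=26
[q^27] φ(27)=18,φ(9)=6,φ(3)=2,φ(1)=1 ⇒ 27
d|28:{1,2,4,7,14,28}  Σφ=1+1+2+6+6+12=28
q^29  k|29↦φ(k): 29:28 1:1  a_29=29
q^30  k|30↦φ(k): 30:8 15:8 10:4 6:2 5:4 3:2 2:1 1:1  a_30=30
[q^31] φ(1)=1,φ(31)=30 ⇒ 31
n=32: 32·1 16·2 8·4 4·8 2·16 1·32  φ→[16+8+4+2+1+1]=32
q^33  k|33↦φ(k): 33:20 11:10 3:2 1:1  a_33=33

26, 27, 28, 29, 30, 31, 32, 33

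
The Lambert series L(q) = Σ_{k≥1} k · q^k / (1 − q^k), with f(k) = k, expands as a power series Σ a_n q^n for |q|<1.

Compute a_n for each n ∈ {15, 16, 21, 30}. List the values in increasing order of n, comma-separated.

24, 31, 32, 72

[q^15] f(15)=15,f(5)=5,f(3)=3,f(1)=1 ⇒ 24
[q^16] f(1)=1,f(2)=2,f(4)=4,f(8)=8,f(16)=16 ⇒ 31
[q^21] f(1)=1,f(3)=3,f(7)=7,f(21)=21 ⇒ 32
q^30  k|30↦f(k): 1:1 2:2 3:3 5:5 6:6 10:10 15:15 30:30  a_30=72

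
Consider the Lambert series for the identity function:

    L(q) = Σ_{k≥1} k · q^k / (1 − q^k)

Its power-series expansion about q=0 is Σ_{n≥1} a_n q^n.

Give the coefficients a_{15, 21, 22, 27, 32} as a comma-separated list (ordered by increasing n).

d|15:{1,3,5,15}  Σf=1+3+5+15=24
d|21:{21,7,3,1}  Σf=21+7+3+1=32
n=22: 22·1 11·2 2·11 1·22  f→[22+11+2+1]=36
d|27:{27,9,3,1}  Σf=27+9+3+1=40
[q^32] f(1)=1,f(2)=2,f(4)=4,f(8)=8,f(16)=16,f(32)=32 ⇒ 63

24, 32, 36, 40, 63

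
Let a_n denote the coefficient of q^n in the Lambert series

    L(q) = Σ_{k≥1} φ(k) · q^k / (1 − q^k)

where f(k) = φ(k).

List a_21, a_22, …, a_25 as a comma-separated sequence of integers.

[q^21] φ(1)=1,φ(3)=2,φ(7)=6,φ(21)=12 ⇒ 21
n=22: 1·22 2·11 11·2 22·1  φ→[1+1+10+10]=22
q^23  k|23↦φ(k): 1:1 23:22  a_23=23
q^24  k|24↦φ(k): 1:1 2:1 3:2 4:2 6:2 8:4 12:4 24:8  a_24=24
q^25  k|25↦φ(k): 1:1 5:4 25:20  a_25=25

21, 22, 23, 24, 25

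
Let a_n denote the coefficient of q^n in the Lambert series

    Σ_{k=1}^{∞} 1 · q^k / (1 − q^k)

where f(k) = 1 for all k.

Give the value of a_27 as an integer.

a_27 = 4

[q^27] f(27)=1,f(9)=1,f(3)=1,f(1)=1 ⇒ 4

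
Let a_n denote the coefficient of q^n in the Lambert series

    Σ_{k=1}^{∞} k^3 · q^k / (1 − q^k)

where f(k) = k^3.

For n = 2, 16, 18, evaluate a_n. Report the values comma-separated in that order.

9, 4681, 6813

q^2  k|2↦f(k): 1:1 2:8  a_2=9
q^16  k|16↦f(k): 16:4096 8:512 4:64 2:8 1:1  a_16=4681
d|18:{18,9,6,3,2,1}  Σf=5832+729+216+27+8+1=6813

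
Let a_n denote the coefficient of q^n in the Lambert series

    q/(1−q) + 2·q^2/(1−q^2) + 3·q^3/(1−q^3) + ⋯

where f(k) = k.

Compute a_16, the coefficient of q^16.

a_16 = 31

[q^16] f(16)=16,f(8)=8,f(4)=4,f(2)=2,f(1)=1 ⇒ 31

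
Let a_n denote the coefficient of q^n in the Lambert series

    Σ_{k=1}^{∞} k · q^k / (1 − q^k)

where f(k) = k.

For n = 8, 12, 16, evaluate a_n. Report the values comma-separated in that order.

[q^8] f(1)=1,f(2)=2,f(4)=4,f(8)=8 ⇒ 15
n=12: 12·1 6·2 4·3 3·4 2·6 1·12  f→[12+6+4+3+2+1]=28
[q^16] f(1)=1,f(2)=2,f(4)=4,f(8)=8,f(16)=16 ⇒ 31

15, 28, 31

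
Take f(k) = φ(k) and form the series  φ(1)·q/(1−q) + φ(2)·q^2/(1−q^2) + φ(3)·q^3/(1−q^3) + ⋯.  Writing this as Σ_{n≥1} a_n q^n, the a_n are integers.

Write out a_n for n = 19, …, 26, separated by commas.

[q^19] φ(1)=1,φ(19)=18 ⇒ 19
d|20:{20,10,5,4,2,1}  Σφ=8+4+4+2+1+1=20
n=21: 21·1 7·3 3·7 1·21  φ→[12+6+2+1]=21
q^22  k|22↦φ(k): 1:1 2:1 11:10 22:10  a_22=22
n=23: 1·23 23·1  φ→[1+22]=23
d|24:{24,12,8,6,4,3,2,1}  Σφ=8+4+4+2+2+2+1+1=24
n=25: 25·1 5·5 1·25  φ→[20+4+1]=25
d|26:{1,2,13,26}  Σφ=1+1+12+12=26

19, 20, 21, 22, 23, 24, 25, 26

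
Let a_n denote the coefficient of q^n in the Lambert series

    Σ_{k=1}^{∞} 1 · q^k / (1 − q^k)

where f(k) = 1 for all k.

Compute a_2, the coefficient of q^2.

q^2  k|2↦f(k): 2:1 1:1  a_2=2

a_2 = 2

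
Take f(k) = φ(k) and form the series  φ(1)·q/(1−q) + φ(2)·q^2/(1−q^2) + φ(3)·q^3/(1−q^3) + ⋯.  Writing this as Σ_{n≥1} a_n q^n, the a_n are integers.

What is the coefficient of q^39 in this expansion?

d|39:{39,13,3,1}  Σφ=24+12+2+1=39

a_39 = 39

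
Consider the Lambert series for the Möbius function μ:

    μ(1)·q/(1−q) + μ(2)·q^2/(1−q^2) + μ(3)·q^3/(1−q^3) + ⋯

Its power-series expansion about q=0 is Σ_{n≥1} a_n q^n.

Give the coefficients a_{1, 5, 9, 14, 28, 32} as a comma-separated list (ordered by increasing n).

1, 0, 0, 0, 0, 0

[q^1] μ(1)=1 ⇒ 1
n=5: 5·1 1·5  μ→[(-1)+1]=0
q^9  k|9↦μ(k): 9:0 3:-1 1:1  a_9=0
[q^14] μ(14)=1,μ(7)=-1,μ(2)=-1,μ(1)=1 ⇒ 0
[q^28] μ(28)=0,μ(14)=1,μ(7)=-1,μ(4)=0,μ(2)=-1,μ(1)=1 ⇒ 0
[q^32] μ(1)=1,μ(2)=-1,μ(4)=0,μ(8)=0,μ(16)=0,μ(32)=0 ⇒ 0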